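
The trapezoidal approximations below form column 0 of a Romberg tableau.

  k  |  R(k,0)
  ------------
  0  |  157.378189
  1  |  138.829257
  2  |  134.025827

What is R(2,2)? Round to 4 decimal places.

132.4099

R(1,1) = 138.829257 + (138.829257 − 157.378189)/3 = 132.646280
R(2,1) = (4·134.025827 − 138.829257) / 3 = 132.424684
R(2,2) = (16·132.424684 − 132.646280) / 15 = 132.409911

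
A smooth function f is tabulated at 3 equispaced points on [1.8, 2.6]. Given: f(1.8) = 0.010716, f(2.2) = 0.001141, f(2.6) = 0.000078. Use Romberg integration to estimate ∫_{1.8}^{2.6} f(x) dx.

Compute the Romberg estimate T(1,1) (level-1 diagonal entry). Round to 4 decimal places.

0.0020

T(0,0) (trapezoid, 1 panel, h=0.8000): 0.004318
T(1,0) (trapezoid, 2 panels, h=0.4000): 0.002615
T(1,1) = 0.002615 + (0.002615 − 0.004318)/3 = 0.002047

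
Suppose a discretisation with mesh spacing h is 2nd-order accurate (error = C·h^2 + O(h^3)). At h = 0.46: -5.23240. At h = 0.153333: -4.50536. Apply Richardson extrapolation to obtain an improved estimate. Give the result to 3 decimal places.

-4.414

The leading error scales as h^2; refining by a factor of 3 reduces it by 3^2 = 9.
Extrapolated value = (9·A(h/3) − A(h)) / (9 − 1)
= (9·(-4.50536) − (-5.23240)) / 8
= -35.31584 / 8 = -4.41448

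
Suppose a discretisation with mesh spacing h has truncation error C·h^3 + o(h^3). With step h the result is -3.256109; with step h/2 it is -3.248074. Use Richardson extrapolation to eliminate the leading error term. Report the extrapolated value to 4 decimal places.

The leading error scales as h^3; refining by a factor of 2 reduces it by 2^3 = 8.
Extrapolated value = (8·A(h/2) − A(h)) / (8 − 1)
= (8·(-3.248074) − (-3.256109)) / 7
= -22.728483 / 7 = -3.246926

-3.2469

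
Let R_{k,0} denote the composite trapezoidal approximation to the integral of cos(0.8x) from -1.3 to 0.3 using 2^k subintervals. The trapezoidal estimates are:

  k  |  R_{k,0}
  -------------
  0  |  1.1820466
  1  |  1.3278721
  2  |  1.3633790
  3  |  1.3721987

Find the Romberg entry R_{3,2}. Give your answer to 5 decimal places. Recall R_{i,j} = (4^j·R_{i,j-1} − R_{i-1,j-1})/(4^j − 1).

Richardson extrapolation on the trapezoidal column (denominator 4−1=3):
R_{2,1} = 1.3633790 + (1.3633790 − 1.3278721)/3 = 1.3752146
R_{3,1} = 1.3721987 + (1.3721987 − 1.3633790)/3 = 1.3751386
R_{3,2} = 1.3751386 + (1.3751386 − 1.3752146)/15 = 1.3751335

1.37513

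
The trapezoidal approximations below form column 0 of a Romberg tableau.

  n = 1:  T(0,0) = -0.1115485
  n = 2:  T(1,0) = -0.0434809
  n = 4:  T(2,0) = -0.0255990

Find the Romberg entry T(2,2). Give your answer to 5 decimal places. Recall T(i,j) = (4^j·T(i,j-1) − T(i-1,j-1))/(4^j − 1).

Richardson extrapolation on the trapezoidal column (denominator 4−1=3):
T(1,1) = -0.0434809 + (-0.0434809 − (-0.1115485))/3 = -0.0207917
T(2,1) = -0.0255990 + (-0.0255990 − (-0.0434809))/3 = -0.0196384
T(2,2) = -0.0196384 + (-0.0196384 − (-0.0207917))/15 = -0.0195615

-0.01956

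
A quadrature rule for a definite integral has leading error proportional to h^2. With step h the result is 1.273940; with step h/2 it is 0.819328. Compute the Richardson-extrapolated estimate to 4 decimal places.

0.6678

The leading error scales as h^2; refining by a factor of 2 reduces it by 2^2 = 4.
Extrapolated value = (4·A(h/2) − A(h)) / (4 − 1)
= (4·0.819328 − 1.273940) / 3
= 2.003372 / 3 = 0.667791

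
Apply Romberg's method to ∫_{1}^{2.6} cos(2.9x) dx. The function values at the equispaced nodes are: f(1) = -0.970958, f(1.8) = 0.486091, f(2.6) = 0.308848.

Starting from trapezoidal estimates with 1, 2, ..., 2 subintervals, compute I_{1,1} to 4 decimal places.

0.3419

I_{0,0} (trapezoid, 1 panel, h=1.6000): -0.529688
I_{1,0} (trapezoid, 2 panels, h=0.8000): 0.124029
I_{1,1} = 0.124029 + (0.124029 − (-0.529688))/3 = 0.341935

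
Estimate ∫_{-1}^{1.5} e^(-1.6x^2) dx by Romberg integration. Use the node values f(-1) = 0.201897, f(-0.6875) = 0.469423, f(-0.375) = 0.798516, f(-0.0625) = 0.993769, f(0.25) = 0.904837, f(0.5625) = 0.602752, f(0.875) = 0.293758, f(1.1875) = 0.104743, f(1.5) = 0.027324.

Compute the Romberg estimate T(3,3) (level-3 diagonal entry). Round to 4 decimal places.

1.3455

T(0,0) (trapezoid, 1 panel, h=2.5000): 0.286526
T(1,0) (trapezoid, 2 panels, h=1.2500): 1.274309
T(2,0) (trapezoid, 4 panels, h=0.6250): 1.319826
T(3,0) (trapezoid, 8 panels, h=0.3125): 1.338253
T(1,1) = 1.274309 + (1.274309 − 0.286526)/3 = 1.603570
T(2,1) = 1.319826 + (1.319826 − 1.274309)/3 = 1.334998
T(3,1) = 1.338253 + (1.338253 − 1.319826)/3 = 1.344395
T(2,2) = 1.334998 + (1.334998 − 1.603570)/15 = 1.317093
T(3,2) = 1.344395 + (1.344395 − 1.334998)/15 = 1.345021
T(3,3) = 1.345021 + (1.345021 − 1.317093)/63 = 1.345464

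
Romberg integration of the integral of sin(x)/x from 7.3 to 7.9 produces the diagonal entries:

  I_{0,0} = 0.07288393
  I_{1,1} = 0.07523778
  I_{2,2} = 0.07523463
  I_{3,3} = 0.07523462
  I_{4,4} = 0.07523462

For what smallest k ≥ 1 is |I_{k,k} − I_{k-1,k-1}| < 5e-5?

|I_{1,1} − I_{0,0}| = 0.00235385 ≥ 5e-5
|I_{2,2} − I_{1,1}| = 0.00000315 < 5e-5

k = 2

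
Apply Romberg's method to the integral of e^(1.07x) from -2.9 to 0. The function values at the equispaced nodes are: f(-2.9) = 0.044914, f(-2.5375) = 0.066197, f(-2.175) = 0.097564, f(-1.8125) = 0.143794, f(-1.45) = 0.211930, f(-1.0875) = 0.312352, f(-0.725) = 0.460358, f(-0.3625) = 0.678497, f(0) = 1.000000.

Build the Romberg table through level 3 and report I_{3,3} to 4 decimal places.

0.8926

I_{0,0} (trapezoid, 1 panel, h=2.9000): 1.515125
I_{1,0} (trapezoid, 2 panels, h=1.4500): 1.064861
I_{2,0} (trapezoid, 4 panels, h=0.7250): 0.936924
I_{3,0} (trapezoid, 8 panels, h=0.3625): 0.903767
I_{1,1} = 1.064861 + (1.064861 − 1.515125)/3 = 0.914773
I_{2,1} = 0.936924 + (0.936924 − 1.064861)/3 = 0.894278
I_{3,1} = 0.903767 + (0.903767 − 0.936924)/3 = 0.892715
I_{2,2} = 0.894278 + (0.894278 − 0.914773)/15 = 0.892912
I_{3,2} = 0.892715 + (0.892715 − 0.894278)/15 = 0.892611
I_{3,3} = 0.892611 + (0.892611 − 0.892912)/63 = 0.892606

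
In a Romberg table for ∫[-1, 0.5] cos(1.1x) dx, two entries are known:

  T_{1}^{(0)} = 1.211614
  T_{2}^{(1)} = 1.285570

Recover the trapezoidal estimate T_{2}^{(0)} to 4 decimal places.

From T_{2}^{(1)} = (4·T_{2}^{(0)} − T_{1}^{(0)})/3, solve for T_{2}^{(0)}:
4·T_{2}^{(0)} = 3·1.285570 + 1.211614 = 5.068324
T_{2}^{(0)} = 1.267081

1.2671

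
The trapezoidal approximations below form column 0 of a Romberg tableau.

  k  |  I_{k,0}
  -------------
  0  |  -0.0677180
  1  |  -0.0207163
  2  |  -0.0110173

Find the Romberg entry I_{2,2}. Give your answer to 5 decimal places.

Richardson extrapolation on the trapezoidal column (denominator 4−1=3):
I_{1,1} = (4·(-0.0207163) − (-0.0677180)) / 3 = -0.0050491
I_{2,1} = (4·(-0.0110173) − (-0.0207163)) / 3 = -0.0077843
I_{2,2} = -0.0077843 + (-0.0077843 − (-0.0050491))/15 = -0.0079666

-0.00797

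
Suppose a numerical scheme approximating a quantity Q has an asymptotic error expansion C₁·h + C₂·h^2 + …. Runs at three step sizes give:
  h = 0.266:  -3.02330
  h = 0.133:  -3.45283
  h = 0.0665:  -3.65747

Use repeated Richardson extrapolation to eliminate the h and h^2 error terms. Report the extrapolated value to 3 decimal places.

-3.855

First eliminate the h term (factor 2^1 = 2):
  B₁ = (2·(-3.45283) − (-3.02330))/1 = -3.88236
  B₂ = (2·(-3.65747) − (-3.45283))/1 = -3.86211
Then eliminate the h^2 term (factor 2^2 = 4):
  (4·(-3.86211) − (-3.88236))/3 = -3.85536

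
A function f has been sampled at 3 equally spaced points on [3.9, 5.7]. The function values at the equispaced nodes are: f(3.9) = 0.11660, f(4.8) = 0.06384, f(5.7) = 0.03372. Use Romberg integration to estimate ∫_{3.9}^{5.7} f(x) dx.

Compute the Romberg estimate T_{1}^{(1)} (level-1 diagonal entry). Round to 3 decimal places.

0.122

T_{0}^{(0)} (trapezoid, 1 panel, h=1.8000): 0.13529
T_{1}^{(0)} (trapezoid, 2 panels, h=0.9000): 0.12510
T_{1}^{(1)} = 0.12510 + (0.12510 − 0.13529)/3 = 0.12170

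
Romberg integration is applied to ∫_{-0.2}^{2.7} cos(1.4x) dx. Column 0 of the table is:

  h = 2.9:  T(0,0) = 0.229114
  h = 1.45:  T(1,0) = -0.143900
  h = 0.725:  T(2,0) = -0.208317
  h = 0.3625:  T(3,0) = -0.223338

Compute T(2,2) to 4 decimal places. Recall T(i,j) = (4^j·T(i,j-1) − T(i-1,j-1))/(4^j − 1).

-0.2272

Richardson extrapolation on the trapezoidal column (denominator 4−1=3):
T(1,1) = (4·(-0.143900) − 0.229114) / 3 = -0.268238
T(2,1) = -0.208317 + (-0.208317 − (-0.143900))/3 = -0.229789
T(2,2) = -0.229789 + (-0.229789 − (-0.268238))/15 = -0.227226
(Column j=1 coincides with Simpson's rule on the same nodes.)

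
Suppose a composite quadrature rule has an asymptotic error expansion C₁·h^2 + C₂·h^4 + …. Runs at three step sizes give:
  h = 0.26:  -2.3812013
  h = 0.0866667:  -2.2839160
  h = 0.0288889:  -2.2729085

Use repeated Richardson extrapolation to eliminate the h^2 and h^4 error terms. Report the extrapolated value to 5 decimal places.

-2.27153

First eliminate the h^2 term (factor 3^2 = 9):
  B₁ = (9·(-2.2839160) − (-2.3812013))/8 = -2.2717553
  B₂ = (9·(-2.2729085) − (-2.2839160))/8 = -2.2715326
Then eliminate the h^4 term (factor 3^4 = 81):
  (81·(-2.2715326) − (-2.2717553))/80 = -2.2715298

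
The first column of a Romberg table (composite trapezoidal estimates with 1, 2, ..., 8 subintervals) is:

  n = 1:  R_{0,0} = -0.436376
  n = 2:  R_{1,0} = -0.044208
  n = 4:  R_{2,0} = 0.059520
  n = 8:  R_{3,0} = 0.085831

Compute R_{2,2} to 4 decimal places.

0.0946

R_{1,1} = (4·(-0.044208) − (-0.436376)) / 3 = 0.086515
R_{2,1} = (4·0.059520 − (-0.044208)) / 3 = 0.094096
R_{2,2} = 0.094096 + (0.094096 − 0.086515)/15 = 0.094601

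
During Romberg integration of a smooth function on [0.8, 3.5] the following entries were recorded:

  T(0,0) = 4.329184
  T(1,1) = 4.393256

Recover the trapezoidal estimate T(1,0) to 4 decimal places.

4.3772

From T(1,1) = (4·T(1,0) − T(0,0))/3, solve for T(1,0):
4·T(1,0) = 3·4.393256 + 4.329184 = 17.508952
T(1,0) = 4.377238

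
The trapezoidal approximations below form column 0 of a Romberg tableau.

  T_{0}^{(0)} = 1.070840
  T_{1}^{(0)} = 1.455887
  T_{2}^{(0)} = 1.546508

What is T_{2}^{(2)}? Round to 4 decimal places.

T_{1}^{(1)} = 1.455887 + (1.455887 − 1.070840)/3 = 1.584236
T_{2}^{(1)} = (4·1.546508 − 1.455887) / 3 = 1.576715
T_{2}^{(2)} = 1.576715 + (1.576715 − 1.584236)/15 = 1.576214

1.5762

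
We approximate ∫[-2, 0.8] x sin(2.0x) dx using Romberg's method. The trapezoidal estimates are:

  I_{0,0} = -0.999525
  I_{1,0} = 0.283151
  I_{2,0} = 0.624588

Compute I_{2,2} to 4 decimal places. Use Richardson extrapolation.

I_{1,1} = (4·0.283151 − (-0.999525)) / 3 = 0.710710
I_{2,1} = 0.624588 + (0.624588 − 0.283151)/3 = 0.738400
I_{2,2} = 0.738400 + (0.738400 − 0.710710)/15 = 0.740246
(Column j=1 coincides with Simpson's rule on the same nodes.)

0.7402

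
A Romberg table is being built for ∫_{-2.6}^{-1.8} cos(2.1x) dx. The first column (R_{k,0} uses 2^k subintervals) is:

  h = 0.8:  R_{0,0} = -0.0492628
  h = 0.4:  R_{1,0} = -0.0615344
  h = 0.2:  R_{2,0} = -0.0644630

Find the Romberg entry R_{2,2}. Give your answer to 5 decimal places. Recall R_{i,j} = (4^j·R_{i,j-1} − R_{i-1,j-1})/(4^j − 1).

-0.06543

Richardson extrapolation on the trapezoidal column (denominator 4−1=3):
R_{1,1} = -0.0615344 + (-0.0615344 − (-0.0492628))/3 = -0.0656249
R_{2,1} = (4·(-0.0644630) − (-0.0615344)) / 3 = -0.0654392
R_{2,2} = (16·(-0.0654392) − (-0.0656249)) / 15 = -0.0654268
(Column j=1 coincides with Simpson's rule on the same nodes.)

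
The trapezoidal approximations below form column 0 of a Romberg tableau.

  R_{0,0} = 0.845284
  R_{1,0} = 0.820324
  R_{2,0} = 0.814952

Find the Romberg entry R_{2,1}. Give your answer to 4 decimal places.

0.8132

Richardson extrapolation on the trapezoidal column (denominator 4−1=3):
R_{2,1} = (4·0.814952 − 0.820324) / 3 = 0.813161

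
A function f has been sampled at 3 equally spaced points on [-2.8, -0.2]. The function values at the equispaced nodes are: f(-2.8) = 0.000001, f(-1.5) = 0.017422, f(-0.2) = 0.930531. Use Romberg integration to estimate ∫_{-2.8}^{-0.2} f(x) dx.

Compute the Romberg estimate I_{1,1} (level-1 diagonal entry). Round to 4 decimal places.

0.4334

I_{0,0} (trapezoid, 1 panel, h=2.6000): 1.209692
I_{1,0} (trapezoid, 2 panels, h=1.3000): 0.627494
I_{1,1} = 0.627494 + (0.627494 − 1.209692)/3 = 0.433428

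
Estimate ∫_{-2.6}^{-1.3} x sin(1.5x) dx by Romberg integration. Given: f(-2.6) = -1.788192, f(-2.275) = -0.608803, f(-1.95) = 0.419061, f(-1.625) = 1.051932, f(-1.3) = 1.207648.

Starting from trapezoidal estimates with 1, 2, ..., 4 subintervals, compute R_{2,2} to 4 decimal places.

R_{0,0} (trapezoid, 1 panel, h=1.3000): -0.377354
R_{1,0} (trapezoid, 2 panels, h=0.6500): 0.083713
R_{2,0} (trapezoid, 4 panels, h=0.3250): 0.185873
R_{1,1} = 0.083713 + (0.083713 − (-0.377354))/3 = 0.237402
R_{2,1} = 0.185873 + (0.185873 − 0.083713)/3 = 0.219926
R_{2,2} = 0.219926 + (0.219926 − 0.237402)/15 = 0.218761

0.2188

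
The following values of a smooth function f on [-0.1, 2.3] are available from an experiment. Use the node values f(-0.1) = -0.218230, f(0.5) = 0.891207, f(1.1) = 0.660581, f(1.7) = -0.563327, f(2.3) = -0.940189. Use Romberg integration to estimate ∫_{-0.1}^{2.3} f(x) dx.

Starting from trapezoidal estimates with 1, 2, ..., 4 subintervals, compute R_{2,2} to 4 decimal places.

R_{0,0} (trapezoid, 1 panel, h=2.4000): -1.390103
R_{1,0} (trapezoid, 2 panels, h=1.2000): 0.097646
R_{2,0} (trapezoid, 4 panels, h=0.6000): 0.245551
R_{1,1} = 0.097646 + (0.097646 − (-1.390103))/3 = 0.593562
R_{2,1} = 0.245551 + (0.245551 − 0.097646)/3 = 0.294853
R_{2,2} = 0.294853 + (0.294853 − 0.593562)/15 = 0.274939

0.2749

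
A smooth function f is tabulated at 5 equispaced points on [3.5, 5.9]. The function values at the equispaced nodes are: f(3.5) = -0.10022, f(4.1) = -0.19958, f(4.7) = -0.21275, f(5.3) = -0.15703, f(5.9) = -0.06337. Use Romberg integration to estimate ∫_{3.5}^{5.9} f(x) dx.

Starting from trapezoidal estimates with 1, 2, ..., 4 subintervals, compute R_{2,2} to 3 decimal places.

R_{0,0} (trapezoid, 1 panel, h=2.4000): -0.19631
R_{1,0} (trapezoid, 2 panels, h=1.2000): -0.35345
R_{2,0} (trapezoid, 4 panels, h=0.6000): -0.39069
R_{1,1} = -0.35345 + (-0.35345 − (-0.19631))/3 = -0.40583
R_{2,1} = -0.39069 + (-0.39069 − (-0.35345))/3 = -0.40310
R_{2,2} = -0.40310 + (-0.40310 − (-0.40583))/15 = -0.40292

-0.403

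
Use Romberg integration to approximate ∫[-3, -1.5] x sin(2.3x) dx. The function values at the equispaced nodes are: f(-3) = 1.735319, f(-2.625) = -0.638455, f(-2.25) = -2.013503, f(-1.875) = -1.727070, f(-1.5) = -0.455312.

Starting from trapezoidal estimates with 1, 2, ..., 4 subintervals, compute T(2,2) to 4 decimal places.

-1.5150

T(0,0) (trapezoid, 1 panel, h=1.5000): 0.960005
T(1,0) (trapezoid, 2 panels, h=0.7500): -1.030125
T(2,0) (trapezoid, 4 panels, h=0.3750): -1.402134
T(1,1) = -1.030125 + (-1.030125 − 0.960005)/3 = -1.693502
T(2,1) = -1.402134 + (-1.402134 − (-1.030125))/3 = -1.526137
T(2,2) = -1.526137 + (-1.526137 − (-1.693502))/15 = -1.514979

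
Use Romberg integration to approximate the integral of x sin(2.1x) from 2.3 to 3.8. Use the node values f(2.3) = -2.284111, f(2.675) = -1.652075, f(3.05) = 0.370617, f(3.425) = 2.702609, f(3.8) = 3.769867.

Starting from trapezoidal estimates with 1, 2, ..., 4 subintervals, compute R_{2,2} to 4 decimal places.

R_{0,0} (trapezoid, 1 panel, h=1.5000): 1.114317
R_{1,0} (trapezoid, 2 panels, h=0.7500): 0.835121
R_{2,0} (trapezoid, 4 panels, h=0.3750): 0.811511
R_{1,1} = 0.835121 + (0.835121 − 1.114317)/3 = 0.742056
R_{2,1} = 0.811511 + (0.811511 − 0.835121)/3 = 0.803641
R_{2,2} = 0.803641 + (0.803641 − 0.742056)/15 = 0.807747

0.8077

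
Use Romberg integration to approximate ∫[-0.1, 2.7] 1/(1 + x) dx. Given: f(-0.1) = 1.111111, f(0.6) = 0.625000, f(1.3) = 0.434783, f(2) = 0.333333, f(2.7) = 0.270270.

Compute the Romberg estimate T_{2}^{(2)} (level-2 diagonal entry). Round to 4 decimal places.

T_{0}^{(0)} (trapezoid, 1 panel, h=2.8000): 1.933933
T_{1}^{(0)} (trapezoid, 2 panels, h=1.4000): 1.575663
T_{2}^{(0)} (trapezoid, 4 panels, h=0.7000): 1.458665
T_{1}^{(1)} = 1.575663 + (1.575663 − 1.933933)/3 = 1.456240
T_{2}^{(1)} = 1.458665 + (1.458665 − 1.575663)/3 = 1.419666
T_{2}^{(2)} = 1.419666 + (1.419666 − 1.456240)/15 = 1.417228

1.4172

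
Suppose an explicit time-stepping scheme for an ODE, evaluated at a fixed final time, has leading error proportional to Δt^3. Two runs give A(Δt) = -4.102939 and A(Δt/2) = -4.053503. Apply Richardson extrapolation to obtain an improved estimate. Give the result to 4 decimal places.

Extrapolated value = (8·A(Δt/2) − A(Δt)) / (8 − 1)
= (8·(-4.053503) − (-4.102939)) / 7
= -28.325085 / 7 = -4.046441

-4.0464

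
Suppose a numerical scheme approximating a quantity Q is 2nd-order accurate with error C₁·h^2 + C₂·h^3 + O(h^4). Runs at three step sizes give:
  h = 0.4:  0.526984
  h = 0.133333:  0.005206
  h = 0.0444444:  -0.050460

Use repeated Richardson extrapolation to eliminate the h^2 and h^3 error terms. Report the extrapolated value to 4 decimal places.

First eliminate the h^2 term (factor 3^2 = 9):
  B₁ = (9·0.005206 − 0.526984)/8 = -0.060016
  B₂ = (9·(-0.050460) − 0.005206)/8 = -0.057418
Then eliminate the h^3 term (factor 3^3 = 27):
  (27·(-0.057418) − (-0.060016))/26 = -0.057318

-0.0573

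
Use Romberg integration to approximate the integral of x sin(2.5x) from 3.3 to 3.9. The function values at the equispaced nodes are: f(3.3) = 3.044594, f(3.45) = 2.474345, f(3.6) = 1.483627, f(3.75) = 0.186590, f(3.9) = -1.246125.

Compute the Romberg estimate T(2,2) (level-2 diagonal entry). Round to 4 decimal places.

0.7703

T(0,0) (trapezoid, 1 panel, h=0.6000): 0.539541
T(1,0) (trapezoid, 2 panels, h=0.3000): 0.714858
T(2,0) (trapezoid, 4 panels, h=0.1500): 0.756569
T(1,1) = 0.714858 + (0.714858 − 0.539541)/3 = 0.773297
T(2,1) = 0.756569 + (0.756569 − 0.714858)/3 = 0.770473
T(2,2) = 0.770473 + (0.770473 − 0.773297)/15 = 0.770285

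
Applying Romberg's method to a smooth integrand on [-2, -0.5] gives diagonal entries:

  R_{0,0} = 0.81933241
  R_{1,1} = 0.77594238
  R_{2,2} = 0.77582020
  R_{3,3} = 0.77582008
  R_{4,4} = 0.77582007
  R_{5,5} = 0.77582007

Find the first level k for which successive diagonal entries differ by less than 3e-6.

k = 3

|R_{1,1} − R_{0,0}| = 0.04339003 ≥ 3e-6
|R_{2,2} − R_{1,1}| = 0.00012218 ≥ 3e-6
|R_{3,3} − R_{2,2}| = 0.00000012 < 3e-6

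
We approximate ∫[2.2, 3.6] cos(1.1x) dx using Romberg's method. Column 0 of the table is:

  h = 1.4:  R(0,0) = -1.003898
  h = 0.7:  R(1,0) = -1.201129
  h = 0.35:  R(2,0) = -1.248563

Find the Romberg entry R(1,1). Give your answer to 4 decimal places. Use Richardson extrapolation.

Richardson extrapolation on the trapezoidal column (denominator 4−1=3):
R(1,1) = -1.201129 + (-1.201129 − (-1.003898))/3 = -1.266873

-1.2669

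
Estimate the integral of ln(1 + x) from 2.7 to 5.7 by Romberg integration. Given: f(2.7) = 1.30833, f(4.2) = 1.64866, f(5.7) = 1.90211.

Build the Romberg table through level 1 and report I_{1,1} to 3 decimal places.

4.903

I_{0,0} (trapezoid, 1 panel, h=3.0000): 4.81566
I_{1,0} (trapezoid, 2 panels, h=1.5000): 4.88082
I_{1,1} = 4.88082 + (4.88082 − 4.81566)/3 = 4.90254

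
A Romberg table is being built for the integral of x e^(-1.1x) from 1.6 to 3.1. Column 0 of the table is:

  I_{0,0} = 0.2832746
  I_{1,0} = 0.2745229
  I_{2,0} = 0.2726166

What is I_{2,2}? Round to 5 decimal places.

0.27201

Richardson extrapolation on the trapezoidal column (denominator 4−1=3):
I_{1,1} = (4·0.2745229 − 0.2832746) / 3 = 0.2716057
I_{2,1} = 0.2726166 + (0.2726166 − 0.2745229)/3 = 0.2719812
I_{2,2} = 0.2719812 + (0.2719812 − 0.2716057)/15 = 0.2720062
(Column j=1 coincides with Simpson's rule on the same nodes.)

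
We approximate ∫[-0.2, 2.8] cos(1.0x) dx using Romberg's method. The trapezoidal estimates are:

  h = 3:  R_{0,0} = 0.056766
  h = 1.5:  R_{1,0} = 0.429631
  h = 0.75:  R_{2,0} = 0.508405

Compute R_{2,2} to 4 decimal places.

0.5334

Richardson extrapolation on the trapezoidal column (denominator 4−1=3):
R_{1,1} = 0.429631 + (0.429631 − 0.056766)/3 = 0.553919
R_{2,1} = 0.508405 + (0.508405 − 0.429631)/3 = 0.534663
R_{2,2} = 0.534663 + (0.534663 − 0.553919)/15 = 0.533379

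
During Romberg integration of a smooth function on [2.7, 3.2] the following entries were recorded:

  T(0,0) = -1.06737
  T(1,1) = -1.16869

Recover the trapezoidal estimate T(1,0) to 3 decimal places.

-1.143

From T(1,1) = (4·T(1,0) − T(0,0))/3, solve for T(1,0):
4·T(1,0) = 3·(-1.16869) + (-1.06737) = -4.57344
T(1,0) = -1.14336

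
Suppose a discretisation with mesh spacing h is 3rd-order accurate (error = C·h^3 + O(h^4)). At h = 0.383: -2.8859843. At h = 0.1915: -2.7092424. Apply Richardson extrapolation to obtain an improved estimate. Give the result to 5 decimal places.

-2.68399

The leading error scales as h^3; refining by a factor of 2 reduces it by 2^3 = 8.
Extrapolated value = (8·A(h/2) − A(h)) / (8 − 1)
= (8·(-2.7092424) − (-2.8859843)) / 7
= -18.7879549 / 7 = -2.6839936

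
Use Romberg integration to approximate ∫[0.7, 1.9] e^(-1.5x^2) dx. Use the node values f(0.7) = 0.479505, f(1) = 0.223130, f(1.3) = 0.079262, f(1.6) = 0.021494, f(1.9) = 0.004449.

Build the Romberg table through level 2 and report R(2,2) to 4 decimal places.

0.1622

R(0,0) (trapezoid, 1 panel, h=1.2000): 0.290372
R(1,0) (trapezoid, 2 panels, h=0.6000): 0.192743
R(2,0) (trapezoid, 4 panels, h=0.3000): 0.169759
R(1,1) = 0.192743 + (0.192743 − 0.290372)/3 = 0.160200
R(2,1) = 0.169759 + (0.169759 − 0.192743)/3 = 0.162098
R(2,2) = 0.162098 + (0.162098 − 0.160200)/15 = 0.162225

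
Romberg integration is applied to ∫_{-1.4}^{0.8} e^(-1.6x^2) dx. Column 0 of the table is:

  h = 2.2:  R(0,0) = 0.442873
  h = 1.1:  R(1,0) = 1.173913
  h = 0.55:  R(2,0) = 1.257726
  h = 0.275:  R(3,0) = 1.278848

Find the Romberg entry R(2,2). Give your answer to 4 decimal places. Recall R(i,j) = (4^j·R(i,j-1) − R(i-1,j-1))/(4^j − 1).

Richardson extrapolation on the trapezoidal column (denominator 4−1=3):
R(1,1) = 1.173913 + (1.173913 − 0.442873)/3 = 1.417593
R(2,1) = 1.257726 + (1.257726 − 1.173913)/3 = 1.285664
R(2,2) = (16·1.285664 − 1.417593) / 15 = 1.276869

1.2769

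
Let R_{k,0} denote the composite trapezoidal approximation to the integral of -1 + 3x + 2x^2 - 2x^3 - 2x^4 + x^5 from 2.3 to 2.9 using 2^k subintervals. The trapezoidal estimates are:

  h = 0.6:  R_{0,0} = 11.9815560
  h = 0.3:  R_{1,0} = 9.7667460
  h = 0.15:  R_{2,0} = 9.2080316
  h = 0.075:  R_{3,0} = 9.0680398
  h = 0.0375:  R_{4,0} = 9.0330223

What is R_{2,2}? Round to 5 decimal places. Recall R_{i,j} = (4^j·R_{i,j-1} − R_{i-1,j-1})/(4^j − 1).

Richardson extrapolation on the trapezoidal column (denominator 4−1=3):
R_{1,1} = (4·9.7667460 − 11.9815560) / 3 = 9.0284760
R_{2,1} = (4·9.2080316 − 9.7667460) / 3 = 9.0217935
R_{2,2} = 9.0217935 + (9.0217935 − 9.0284760)/15 = 9.0213480

9.02135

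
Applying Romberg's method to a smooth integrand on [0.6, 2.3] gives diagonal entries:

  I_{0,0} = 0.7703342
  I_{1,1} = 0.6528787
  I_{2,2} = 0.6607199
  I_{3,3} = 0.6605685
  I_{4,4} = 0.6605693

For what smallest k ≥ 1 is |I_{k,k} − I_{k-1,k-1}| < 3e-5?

|I_{1,1} − I_{0,0}| = 0.1174555 ≥ 3e-5
|I_{2,2} − I_{1,1}| = 0.0078412 ≥ 3e-5
|I_{3,3} − I_{2,2}| = 0.0001514 ≥ 3e-5
|I_{4,4} − I_{3,3}| = 0.0000008 < 3e-5

k = 4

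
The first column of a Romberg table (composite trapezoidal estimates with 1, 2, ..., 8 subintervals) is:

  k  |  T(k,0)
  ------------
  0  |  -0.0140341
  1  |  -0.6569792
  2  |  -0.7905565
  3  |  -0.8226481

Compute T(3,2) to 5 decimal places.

-0.83323

Richardson extrapolation on the trapezoidal column (denominator 4−1=3):
T(2,1) = -0.7905565 + (-0.7905565 − (-0.6569792))/3 = -0.8350823
T(3,1) = (4·(-0.8226481) − (-0.7905565)) / 3 = -0.8333453
T(3,2) = (16·(-0.8333453) − (-0.8350823)) / 15 = -0.8332295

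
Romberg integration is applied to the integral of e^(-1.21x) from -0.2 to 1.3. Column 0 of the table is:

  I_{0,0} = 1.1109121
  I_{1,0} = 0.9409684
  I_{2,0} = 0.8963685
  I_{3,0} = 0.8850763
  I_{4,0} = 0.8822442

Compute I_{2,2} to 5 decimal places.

Richardson extrapolation on the trapezoidal column (denominator 4−1=3):
I_{1,1} = (4·0.9409684 − 1.1109121) / 3 = 0.8843205
I_{2,1} = (4·0.8963685 − 0.9409684) / 3 = 0.8815019
I_{2,2} = 0.8815019 + (0.8815019 − 0.8843205)/15 = 0.8813140

0.88131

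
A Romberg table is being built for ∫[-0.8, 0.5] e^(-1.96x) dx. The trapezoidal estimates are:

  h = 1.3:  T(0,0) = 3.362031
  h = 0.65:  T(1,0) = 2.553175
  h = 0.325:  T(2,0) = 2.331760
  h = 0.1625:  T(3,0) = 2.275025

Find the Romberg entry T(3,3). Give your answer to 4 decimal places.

2.2560

T(1,1) = (4·2.553175 − 3.362031) / 3 = 2.283556
T(2,1) = 2.331760 + (2.331760 − 2.553175)/3 = 2.257955
T(3,1) = 2.275025 + (2.275025 − 2.331760)/3 = 2.256113
T(2,2) = (16·2.257955 − 2.283556) / 15 = 2.256248
T(3,2) = 2.256113 + (2.256113 − 2.257955)/15 = 2.255990
T(3,3) = (64·2.255990 − 2.256248) / 63 = 2.255986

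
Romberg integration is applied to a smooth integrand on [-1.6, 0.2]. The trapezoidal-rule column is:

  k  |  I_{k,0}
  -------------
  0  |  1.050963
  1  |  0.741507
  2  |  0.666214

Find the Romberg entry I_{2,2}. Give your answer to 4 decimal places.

0.6413

I_{1,1} = (4·0.741507 − 1.050963) / 3 = 0.638355
I_{2,1} = (4·0.666214 − 0.741507) / 3 = 0.641116
I_{2,2} = 0.641116 + (0.641116 − 0.638355)/15 = 0.641300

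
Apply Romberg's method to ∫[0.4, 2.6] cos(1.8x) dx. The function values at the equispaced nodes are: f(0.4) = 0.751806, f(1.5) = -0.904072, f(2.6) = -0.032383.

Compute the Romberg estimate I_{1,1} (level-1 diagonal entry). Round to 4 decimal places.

-1.0622

I_{0,0} (trapezoid, 1 panel, h=2.2000): 0.791365
I_{1,0} (trapezoid, 2 panels, h=1.1000): -0.598797
I_{1,1} = -0.598797 + (-0.598797 − 0.791365)/3 = -1.062184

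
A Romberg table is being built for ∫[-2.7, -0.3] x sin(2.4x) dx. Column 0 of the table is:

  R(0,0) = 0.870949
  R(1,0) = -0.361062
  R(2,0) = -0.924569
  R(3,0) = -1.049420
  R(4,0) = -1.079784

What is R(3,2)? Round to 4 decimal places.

-1.0896

Richardson extrapolation on the trapezoidal column (denominator 4−1=3):
R(2,1) = (4·(-0.924569) − (-0.361062)) / 3 = -1.112405
R(3,1) = -1.049420 + (-1.049420 − (-0.924569))/3 = -1.091037
R(3,2) = -1.091037 + (-1.091037 − (-1.112405))/15 = -1.089612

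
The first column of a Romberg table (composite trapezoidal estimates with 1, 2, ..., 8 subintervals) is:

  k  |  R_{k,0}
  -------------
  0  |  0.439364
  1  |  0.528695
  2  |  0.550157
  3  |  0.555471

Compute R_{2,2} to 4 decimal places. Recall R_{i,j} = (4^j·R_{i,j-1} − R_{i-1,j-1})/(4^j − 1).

0.5572

Richardson extrapolation on the trapezoidal column (denominator 4−1=3):
R_{1,1} = 0.528695 + (0.528695 − 0.439364)/3 = 0.558472
R_{2,1} = 0.550157 + (0.550157 − 0.528695)/3 = 0.557311
R_{2,2} = (16·0.557311 − 0.558472) / 15 = 0.557234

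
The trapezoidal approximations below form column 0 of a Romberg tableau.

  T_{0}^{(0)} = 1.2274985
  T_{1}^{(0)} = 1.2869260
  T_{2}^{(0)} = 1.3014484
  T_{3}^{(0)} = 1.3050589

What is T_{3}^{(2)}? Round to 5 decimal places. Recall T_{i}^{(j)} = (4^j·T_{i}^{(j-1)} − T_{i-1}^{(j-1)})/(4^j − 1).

1.30626

Richardson extrapolation on the trapezoidal column (denominator 4−1=3):
T_{2}^{(1)} = (4·1.3014484 − 1.2869260) / 3 = 1.3062892
T_{3}^{(1)} = (4·1.3050589 − 1.3014484) / 3 = 1.3062624
T_{3}^{(2)} = (16·1.3062624 − 1.3062892) / 15 = 1.3062606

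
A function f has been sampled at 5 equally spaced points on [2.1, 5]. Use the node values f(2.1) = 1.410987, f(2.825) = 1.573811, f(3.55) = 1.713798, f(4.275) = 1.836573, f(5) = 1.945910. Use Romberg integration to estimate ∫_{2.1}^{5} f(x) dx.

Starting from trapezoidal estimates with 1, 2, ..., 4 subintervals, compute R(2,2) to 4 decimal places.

4.9363

R(0,0) (trapezoid, 1 panel, h=2.9000): 4.867501
R(1,0) (trapezoid, 2 panels, h=1.4500): 4.918757
R(2,0) (trapezoid, 4 panels, h=0.7250): 4.931907
R(1,1) = 4.918757 + (4.918757 − 4.867501)/3 = 4.935842
R(2,1) = 4.931907 + (4.931907 − 4.918757)/3 = 4.936290
R(2,2) = 4.936290 + (4.936290 − 4.935842)/15 = 4.936320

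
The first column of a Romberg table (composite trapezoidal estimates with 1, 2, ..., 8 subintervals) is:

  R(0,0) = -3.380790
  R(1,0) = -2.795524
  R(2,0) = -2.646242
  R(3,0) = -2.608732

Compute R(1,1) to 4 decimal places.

Richardson extrapolation on the trapezoidal column (denominator 4−1=3):
R(1,1) = (4·(-2.795524) − (-3.380790)) / 3 = -2.600435

-2.6004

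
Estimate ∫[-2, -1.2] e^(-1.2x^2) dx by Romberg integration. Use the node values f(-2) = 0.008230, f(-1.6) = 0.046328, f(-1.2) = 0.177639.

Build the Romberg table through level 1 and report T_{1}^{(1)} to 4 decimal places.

0.0495

T_{0}^{(0)} (trapezoid, 1 panel, h=0.8000): 0.074348
T_{1}^{(0)} (trapezoid, 2 panels, h=0.4000): 0.055705
T_{1}^{(1)} = 0.055705 + (0.055705 − 0.074348)/3 = 0.049491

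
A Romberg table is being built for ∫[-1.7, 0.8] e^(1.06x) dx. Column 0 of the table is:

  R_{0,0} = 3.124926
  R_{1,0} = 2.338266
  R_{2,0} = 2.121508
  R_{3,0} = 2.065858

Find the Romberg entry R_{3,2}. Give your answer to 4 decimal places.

2.0472

R_{2,1} = 2.121508 + (2.121508 − 2.338266)/3 = 2.049255
R_{3,1} = 2.065858 + (2.065858 − 2.121508)/3 = 2.047308
R_{3,2} = 2.047308 + (2.047308 − 2.049255)/15 = 2.047178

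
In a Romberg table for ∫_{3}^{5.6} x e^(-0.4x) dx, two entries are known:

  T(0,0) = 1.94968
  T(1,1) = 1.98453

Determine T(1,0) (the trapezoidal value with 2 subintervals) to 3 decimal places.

1.976

From T(1,1) = (4·T(1,0) − T(0,0))/3, solve for T(1,0):
4·T(1,0) = 3·1.98453 + 1.94968 = 7.90327
T(1,0) = 1.97582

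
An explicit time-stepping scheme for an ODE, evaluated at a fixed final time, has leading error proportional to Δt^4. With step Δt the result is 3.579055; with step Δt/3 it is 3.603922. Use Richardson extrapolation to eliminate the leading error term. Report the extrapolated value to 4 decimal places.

3.6042

Extrapolated value = (81·A(Δt/3) − A(Δt)) / (81 − 1)
= (81·3.603922 − 3.579055) / 80
= 288.338627 / 80 = 3.604233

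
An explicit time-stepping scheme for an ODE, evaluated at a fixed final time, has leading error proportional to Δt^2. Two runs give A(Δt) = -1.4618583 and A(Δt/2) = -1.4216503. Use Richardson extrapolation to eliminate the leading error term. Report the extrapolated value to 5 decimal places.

Extrapolated value = (4·A(Δt/2) − A(Δt)) / (4 − 1)
= (4·(-1.4216503) − (-1.4618583)) / 3
= -4.2247429 / 3 = -1.4082476

-1.40825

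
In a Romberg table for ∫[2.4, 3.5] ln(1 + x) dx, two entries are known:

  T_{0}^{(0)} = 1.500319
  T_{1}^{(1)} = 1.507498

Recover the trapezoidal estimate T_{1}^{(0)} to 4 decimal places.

From T_{1}^{(1)} = (4·T_{1}^{(0)} − T_{0}^{(0)})/3, solve for T_{1}^{(0)}:
4·T_{1}^{(0)} = 3·1.507498 + 1.500319 = 6.022813
T_{1}^{(0)} = 1.505703

1.5057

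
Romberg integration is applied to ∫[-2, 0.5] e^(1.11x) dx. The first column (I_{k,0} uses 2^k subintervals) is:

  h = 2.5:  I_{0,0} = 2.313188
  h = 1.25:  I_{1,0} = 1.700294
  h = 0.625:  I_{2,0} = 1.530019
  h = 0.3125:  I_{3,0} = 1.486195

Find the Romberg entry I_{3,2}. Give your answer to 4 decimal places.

I_{2,1} = 1.530019 + (1.530019 − 1.700294)/3 = 1.473261
I_{3,1} = (4·1.486195 − 1.530019) / 3 = 1.471587
I_{3,2} = (16·1.471587 − 1.473261) / 15 = 1.471475

1.4715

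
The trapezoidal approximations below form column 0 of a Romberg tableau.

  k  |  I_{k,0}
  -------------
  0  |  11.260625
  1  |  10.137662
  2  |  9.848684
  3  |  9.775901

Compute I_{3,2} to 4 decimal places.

9.7516

Richardson extrapolation on the trapezoidal column (denominator 4−1=3):
I_{2,1} = (4·9.848684 − 10.137662) / 3 = 9.752358
I_{3,1} = 9.775901 + (9.775901 − 9.848684)/3 = 9.751640
I_{3,2} = 9.751640 + (9.751640 − 9.752358)/15 = 9.751592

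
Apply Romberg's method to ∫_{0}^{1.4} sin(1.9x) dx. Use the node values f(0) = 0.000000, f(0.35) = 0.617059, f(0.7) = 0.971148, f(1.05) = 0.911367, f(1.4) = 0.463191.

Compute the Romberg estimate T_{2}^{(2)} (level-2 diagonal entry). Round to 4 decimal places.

0.9925

T_{0}^{(0)} (trapezoid, 1 panel, h=1.4000): 0.324234
T_{1}^{(0)} (trapezoid, 2 panels, h=0.7000): 0.841920
T_{2}^{(0)} (trapezoid, 4 panels, h=0.3500): 0.955909
T_{1}^{(1)} = 0.841920 + (0.841920 − 0.324234)/3 = 1.014482
T_{2}^{(1)} = 0.955909 + (0.955909 − 0.841920)/3 = 0.993905
T_{2}^{(2)} = 0.993905 + (0.993905 − 1.014482)/15 = 0.992533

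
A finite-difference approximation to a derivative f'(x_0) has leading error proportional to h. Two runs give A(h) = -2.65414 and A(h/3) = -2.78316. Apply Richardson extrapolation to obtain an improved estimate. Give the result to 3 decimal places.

-2.848

Extrapolated value = (3·A(h/3) − A(h)) / (3 − 1)
= (3·(-2.78316) − (-2.65414)) / 2
= -5.69534 / 2 = -2.84767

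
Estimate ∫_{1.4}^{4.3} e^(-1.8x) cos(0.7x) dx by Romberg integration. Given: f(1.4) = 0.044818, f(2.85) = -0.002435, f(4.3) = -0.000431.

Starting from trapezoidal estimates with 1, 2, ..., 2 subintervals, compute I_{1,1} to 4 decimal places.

I_{0,0} (trapezoid, 1 panel, h=2.9000): 0.064361
I_{1,0} (trapezoid, 2 panels, h=1.4500): 0.028650
I_{1,1} = 0.028650 + (0.028650 − 0.064361)/3 = 0.016746

0.0167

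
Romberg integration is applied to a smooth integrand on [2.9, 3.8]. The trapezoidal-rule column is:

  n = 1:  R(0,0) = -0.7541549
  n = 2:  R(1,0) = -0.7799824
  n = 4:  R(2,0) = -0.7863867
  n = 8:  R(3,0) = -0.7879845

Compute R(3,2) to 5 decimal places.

Richardson extrapolation on the trapezoidal column (denominator 4−1=3):
R(2,1) = -0.7863867 + (-0.7863867 − (-0.7799824))/3 = -0.7885215
R(3,1) = -0.7879845 + (-0.7879845 − (-0.7863867))/3 = -0.7885171
R(3,2) = (16·(-0.7885171) − (-0.7885215)) / 15 = -0.7885168

-0.78852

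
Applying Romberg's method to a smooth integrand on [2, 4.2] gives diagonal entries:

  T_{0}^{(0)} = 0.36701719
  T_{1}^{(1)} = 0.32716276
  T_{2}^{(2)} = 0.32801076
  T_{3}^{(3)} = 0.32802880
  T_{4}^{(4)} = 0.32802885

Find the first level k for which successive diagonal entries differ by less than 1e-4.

k = 3

|T_{1}^{(1)} − T_{0}^{(0)}| = 0.03985443 ≥ 1e-4
|T_{2}^{(2)} − T_{1}^{(1)}| = 0.00084800 ≥ 1e-4
|T_{3}^{(3)} − T_{2}^{(2)}| = 0.00001804 < 1e-4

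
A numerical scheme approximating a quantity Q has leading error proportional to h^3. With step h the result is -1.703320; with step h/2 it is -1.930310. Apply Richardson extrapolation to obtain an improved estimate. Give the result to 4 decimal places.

The leading error scales as h^3; refining by a factor of 2 reduces it by 2^3 = 8.
Extrapolated value = (8·A(h/2) − A(h)) / (8 − 1)
= (8·(-1.930310) − (-1.703320)) / 7
= -13.739160 / 7 = -1.962737

-1.9627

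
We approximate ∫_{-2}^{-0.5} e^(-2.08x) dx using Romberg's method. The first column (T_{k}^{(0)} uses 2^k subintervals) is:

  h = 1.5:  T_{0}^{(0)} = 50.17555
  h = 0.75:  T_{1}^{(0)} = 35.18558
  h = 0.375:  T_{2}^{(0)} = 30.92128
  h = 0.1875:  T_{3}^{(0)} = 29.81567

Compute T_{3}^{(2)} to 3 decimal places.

29.444

Richardson extrapolation on the trapezoidal column (denominator 4−1=3):
T_{2}^{(1)} = 30.92128 + (30.92128 − 35.18558)/3 = 29.49985
T_{3}^{(1)} = (4·29.81567 − 30.92128) / 3 = 29.44713
T_{3}^{(2)} = 29.44713 + (29.44713 − 29.49985)/15 = 29.44362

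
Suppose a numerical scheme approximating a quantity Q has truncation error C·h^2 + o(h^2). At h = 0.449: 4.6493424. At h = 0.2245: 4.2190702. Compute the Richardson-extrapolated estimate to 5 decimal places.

4.07565

The leading error scales as h^2; refining by a factor of 2 reduces it by 2^2 = 4.
Extrapolated value = (4·A(h/2) − A(h)) / (4 − 1)
= (4·4.2190702 − 4.6493424) / 3
= 12.2269384 / 3 = 4.0756461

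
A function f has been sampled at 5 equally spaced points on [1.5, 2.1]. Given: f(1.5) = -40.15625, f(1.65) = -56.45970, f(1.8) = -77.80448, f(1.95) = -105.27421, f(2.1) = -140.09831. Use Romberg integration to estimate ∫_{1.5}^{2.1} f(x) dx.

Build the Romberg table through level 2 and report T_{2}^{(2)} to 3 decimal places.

-49.139

T_{0}^{(0)} (trapezoid, 1 panel, h=0.6000): -54.07637
T_{1}^{(0)} (trapezoid, 2 panels, h=0.3000): -50.37953
T_{2}^{(0)} (trapezoid, 4 panels, h=0.1500): -49.44985
T_{1}^{(1)} = -50.37953 + (-50.37953 − (-54.07637))/3 = -49.14725
T_{2}^{(1)} = -49.44985 + (-49.44985 − (-50.37953))/3 = -49.13996
T_{2}^{(2)} = -49.13996 + (-49.13996 − (-49.14725))/15 = -49.13947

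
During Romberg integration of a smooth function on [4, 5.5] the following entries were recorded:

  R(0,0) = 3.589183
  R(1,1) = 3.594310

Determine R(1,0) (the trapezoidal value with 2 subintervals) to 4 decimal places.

From R(1,1) = (4·R(1,0) − R(0,0))/3, solve for R(1,0):
4·R(1,0) = 3·3.594310 + 3.589183 = 14.372113
R(1,0) = 3.593028

3.5930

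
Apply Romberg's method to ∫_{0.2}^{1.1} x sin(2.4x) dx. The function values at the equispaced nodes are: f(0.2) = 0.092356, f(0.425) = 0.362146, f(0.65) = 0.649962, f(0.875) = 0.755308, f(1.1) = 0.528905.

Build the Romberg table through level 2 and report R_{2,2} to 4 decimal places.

R_{0,0} (trapezoid, 1 panel, h=0.9000): 0.279567
R_{1,0} (trapezoid, 2 panels, h=0.4500): 0.432267
R_{2,0} (trapezoid, 4 panels, h=0.2250): 0.467560
R_{1,1} = 0.432267 + (0.432267 − 0.279567)/3 = 0.483167
R_{2,1} = 0.467560 + (0.467560 − 0.432267)/3 = 0.479324
R_{2,2} = 0.479324 + (0.479324 − 0.483167)/15 = 0.479068

0.4791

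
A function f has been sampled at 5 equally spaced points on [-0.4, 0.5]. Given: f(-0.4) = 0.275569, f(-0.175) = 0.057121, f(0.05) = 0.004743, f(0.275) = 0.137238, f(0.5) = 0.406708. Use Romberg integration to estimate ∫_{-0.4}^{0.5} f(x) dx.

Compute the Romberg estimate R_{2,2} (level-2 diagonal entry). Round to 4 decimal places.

0.1105

R_{0,0} (trapezoid, 1 panel, h=0.9000): 0.307025
R_{1,0} (trapezoid, 2 panels, h=0.4500): 0.155647
R_{2,0} (trapezoid, 4 panels, h=0.2250): 0.121554
R_{1,1} = 0.155647 + (0.155647 − 0.307025)/3 = 0.105188
R_{2,1} = 0.121554 + (0.121554 − 0.155647)/3 = 0.110190
R_{2,2} = 0.110190 + (0.110190 − 0.105188)/15 = 0.110523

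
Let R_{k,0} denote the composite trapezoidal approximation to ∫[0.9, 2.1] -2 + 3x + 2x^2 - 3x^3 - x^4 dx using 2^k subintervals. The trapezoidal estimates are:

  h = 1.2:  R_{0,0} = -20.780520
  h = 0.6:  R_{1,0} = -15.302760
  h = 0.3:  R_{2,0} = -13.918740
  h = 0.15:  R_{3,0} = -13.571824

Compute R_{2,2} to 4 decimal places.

-13.4561

Richardson extrapolation on the trapezoidal column (denominator 4−1=3):
R_{1,1} = -15.302760 + (-15.302760 − (-20.780520))/3 = -13.476840
R_{2,1} = -13.918740 + (-13.918740 − (-15.302760))/3 = -13.457400
R_{2,2} = -13.457400 + (-13.457400 − (-13.476840))/15 = -13.456104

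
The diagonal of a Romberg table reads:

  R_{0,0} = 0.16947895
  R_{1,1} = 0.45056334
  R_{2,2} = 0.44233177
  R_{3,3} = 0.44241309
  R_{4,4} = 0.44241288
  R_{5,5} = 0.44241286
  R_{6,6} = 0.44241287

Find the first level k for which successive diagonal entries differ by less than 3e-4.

|R_{1,1} − R_{0,0}| = 0.28108439 ≥ 3e-4
|R_{2,2} − R_{1,1}| = 0.00823157 ≥ 3e-4
|R_{3,3} − R_{2,2}| = 0.00008132 < 3e-4

k = 3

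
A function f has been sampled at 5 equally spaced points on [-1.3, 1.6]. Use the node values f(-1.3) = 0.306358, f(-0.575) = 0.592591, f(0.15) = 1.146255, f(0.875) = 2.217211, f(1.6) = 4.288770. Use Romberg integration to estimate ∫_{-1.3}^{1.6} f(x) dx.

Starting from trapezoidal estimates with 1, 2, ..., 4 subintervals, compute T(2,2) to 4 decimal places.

T(0,0) (trapezoid, 1 panel, h=2.9000): 6.662936
T(1,0) (trapezoid, 2 panels, h=1.4500): 4.993538
T(2,0) (trapezoid, 4 panels, h=0.7250): 4.533875
T(1,1) = 4.993538 + (4.993538 − 6.662936)/3 = 4.437072
T(2,1) = 4.533875 + (4.533875 − 4.993538)/3 = 4.380654
T(2,2) = 4.380654 + (4.380654 − 4.437072)/15 = 4.376893

4.3769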